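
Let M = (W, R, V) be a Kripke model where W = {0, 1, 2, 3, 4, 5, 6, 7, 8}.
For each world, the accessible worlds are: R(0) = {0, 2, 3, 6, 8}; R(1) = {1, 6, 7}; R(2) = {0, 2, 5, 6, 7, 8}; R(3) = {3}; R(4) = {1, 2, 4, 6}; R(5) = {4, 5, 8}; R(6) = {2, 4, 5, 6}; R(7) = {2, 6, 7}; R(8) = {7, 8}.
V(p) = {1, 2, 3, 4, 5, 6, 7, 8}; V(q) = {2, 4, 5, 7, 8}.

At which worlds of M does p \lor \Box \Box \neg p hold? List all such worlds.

Recall that \Box ψ holds at a world iff ψ holds at every accessible world, and \Diamond ψ holds iff ψ holds at some accessible world.
Let φ = p \lor \Box \Box \neg p. Evaluate φ at each world:
  0 (successors {0, 2, 3, 6, 8}): φ is false.
  1 (successors {1, 6, 7}): φ is true.
  2 (successors {0, 2, 5, 6, 7, 8}): φ is true.
  3 (successors {3}): φ is true.
  4 (successors {1, 2, 4, 6}): φ is true.
  5 (successors {4, 5, 8}): φ is true.
  6 (successors {2, 4, 5, 6}): φ is true.
  7 (successors {2, 6, 7}): φ is true.
  8 (successors {7, 8}): φ is true.
For instance, at 0:
  At 0: p is false, \Box \Box \neg p is false, so p \lor \Box \Box \neg p is false.
    At 0: \Box \Box \neg p requires \Box \neg p at every successor {0, 2, 3, 6, 8}.
      \Box \neg p fails at 0, so \Box \Box \neg p is false at 0.
Satisfying worlds: {1, 2, 3, 4, 5, 6, 7, 8}

1, 2, 3, 4, 5, 6, 7, 8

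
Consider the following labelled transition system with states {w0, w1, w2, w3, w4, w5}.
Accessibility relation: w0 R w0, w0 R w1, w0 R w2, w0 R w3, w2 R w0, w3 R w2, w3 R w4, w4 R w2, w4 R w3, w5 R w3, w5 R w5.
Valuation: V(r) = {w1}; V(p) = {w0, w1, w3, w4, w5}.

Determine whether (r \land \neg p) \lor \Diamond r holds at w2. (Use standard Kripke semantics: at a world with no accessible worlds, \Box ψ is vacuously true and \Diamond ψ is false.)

At w2: r \land \neg p is false, \Diamond r is false, so (r \land \neg p) \lor \Diamond r is false.
  At w2: \Diamond r requires r at some successor in {w0}.
    At w0: r is false.
  So \Diamond r is false at w2.

No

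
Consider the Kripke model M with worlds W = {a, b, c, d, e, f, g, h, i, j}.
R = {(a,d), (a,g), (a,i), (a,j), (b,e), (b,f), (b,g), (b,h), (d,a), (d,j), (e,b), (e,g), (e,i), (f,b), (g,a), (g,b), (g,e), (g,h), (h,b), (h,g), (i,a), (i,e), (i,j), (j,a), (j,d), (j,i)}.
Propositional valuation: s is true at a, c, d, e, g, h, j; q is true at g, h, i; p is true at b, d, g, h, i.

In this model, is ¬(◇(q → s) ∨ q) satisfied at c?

At c: ◇(q → s) ∨ q is false, so ¬(◇(q → s) ∨ q) is true.
  At c: ◇(q → s) is false, q is false, so ◇(q → s) ∨ q is false.
    At c: no accessible worlds, so ◇(q → s) is false.

Yes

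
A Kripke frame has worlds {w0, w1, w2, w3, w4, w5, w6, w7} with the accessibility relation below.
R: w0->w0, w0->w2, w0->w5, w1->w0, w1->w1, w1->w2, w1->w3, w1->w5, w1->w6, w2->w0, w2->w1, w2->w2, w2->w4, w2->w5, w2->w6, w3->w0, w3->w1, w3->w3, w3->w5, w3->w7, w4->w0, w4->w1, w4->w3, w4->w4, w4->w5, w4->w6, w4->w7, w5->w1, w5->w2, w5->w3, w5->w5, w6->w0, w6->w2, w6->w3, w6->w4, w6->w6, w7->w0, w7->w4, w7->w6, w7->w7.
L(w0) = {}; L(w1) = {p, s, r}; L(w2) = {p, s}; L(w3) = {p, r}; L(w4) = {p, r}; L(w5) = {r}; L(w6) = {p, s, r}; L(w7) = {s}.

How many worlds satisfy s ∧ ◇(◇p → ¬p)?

Let φ = s ∧ ◇(◇p → ¬p). Evaluate φ at each world:
  w0 (successors {w0, w2, w5}): φ is false.
  w1 (successors {w0, w1, w2, w3, w5, w6}): φ is true.
  w2 (successors {w0, w1, w2, w4, w5, w6}): φ is true.
  w3 (successors {w0, w1, w3, w5, w7}): φ is false.
  w4 (successors {w0, w1, w3, w4, w5, w6, w7}): φ is false.
  w5 (successors {w1, w2, w3, w5}): φ is false.
  w6 (successors {w0, w2, w3, w4, w6}): φ is true.
  w7 (successors {w0, w4, w6, w7}): φ is true.
For instance, at w3:
  At w3: s is false, ◇(◇p → ¬p) is true, so s ∧ ◇(◇p → ¬p) is false.
    At w3: ◇(◇p → ¬p) requires ◇p → ¬p at some successor in {w0, w1, w3, w5, w7}.
      ◇p → ¬p holds at w0, so ◇(◇p → ¬p) is true at w3.
Satisfying worlds: {w1, w2, w6, w7}

4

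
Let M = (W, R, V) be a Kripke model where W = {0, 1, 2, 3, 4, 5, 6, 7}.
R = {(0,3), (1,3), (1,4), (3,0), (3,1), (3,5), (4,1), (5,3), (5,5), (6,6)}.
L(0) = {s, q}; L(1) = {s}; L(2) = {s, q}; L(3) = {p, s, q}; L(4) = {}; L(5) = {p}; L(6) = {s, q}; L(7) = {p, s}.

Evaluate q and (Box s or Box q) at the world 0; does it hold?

Recall that Box ψ holds at a world iff ψ holds at every accessible world, and Dia ψ holds iff ψ holds at some accessible world.
At 0: q is true, Box s or Box q is true, so q and (Box s or Box q) is true.
  At 0: Box s is true, Box q is true, so Box s or Box q is true.
    At 0: Box s requires s at every successor {3}.
      At 3: s is true.
    So Box s is true at 0.
    At 0: Box q requires q at every successor {3}.
      At 3: q is true.
    So Box q is true at 0.

Yes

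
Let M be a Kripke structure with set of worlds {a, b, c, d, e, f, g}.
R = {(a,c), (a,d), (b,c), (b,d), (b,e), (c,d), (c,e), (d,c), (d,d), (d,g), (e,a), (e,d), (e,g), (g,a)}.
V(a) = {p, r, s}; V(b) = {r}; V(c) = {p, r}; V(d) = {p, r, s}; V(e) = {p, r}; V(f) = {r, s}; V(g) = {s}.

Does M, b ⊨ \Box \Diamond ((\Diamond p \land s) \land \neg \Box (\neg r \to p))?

At b: \Box \Diamond ((\Diamond p \land s) \land \neg \Box (\neg r \to p)) requires \Diamond ((\Diamond p \land s) \land \neg \Box (\neg r \to p)) at every successor {c, d, e}.
    At c: \Diamond ((\Diamond p \land s) \land \neg \Box (\neg r \to p)) requires (\Diamond p \land s) \land \neg \Box (\neg r \to p) at some successor in {d, e}.
      (\Diamond p \land s) \land \neg \Box (\neg r \to p) holds at d, so \Diamond ((\Diamond p \land s) \land \neg \Box (\neg r \to p)) is true at c.
    At d: \Diamond ((\Diamond p \land s) \land \neg \Box (\neg r \to p)) requires (\Diamond p \land s) \land \neg \Box (\neg r \to p) at some successor in {c, d, g}.
      (\Diamond p \land s) \land \neg \Box (\neg r \to p) holds at d, so \Diamond ((\Diamond p \land s) \land \neg \Box (\neg r \to p)) is true at d.
    At e: \Diamond ((\Diamond p \land s) \land \neg \Box (\neg r \to p)) requires (\Diamond p \land s) \land \neg \Box (\neg r \to p) at some successor in {a, d, g}.
      (\Diamond p \land s) \land \neg \Box (\neg r \to p) holds at d, so \Diamond ((\Diamond p \land s) \land \neg \Box (\neg r \to p)) is true at e.
So \Box \Diamond ((\Diamond p \land s) \land \neg \Box (\neg r \to p)) is true at b.

Yes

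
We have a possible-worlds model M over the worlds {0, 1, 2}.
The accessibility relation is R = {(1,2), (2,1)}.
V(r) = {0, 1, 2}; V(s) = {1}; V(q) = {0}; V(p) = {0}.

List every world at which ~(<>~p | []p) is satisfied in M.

none

Let φ = ~(<>~p | []p). Evaluate φ at each world:
  0 (successors ∅): φ is false.
  1 (successors {2}): φ is false.
  2 (successors {1}): φ is false.
For instance, at 1:
  At 1: <>~p | []p is true, so ~(<>~p | []p) is false.
    At 1: <>~p is true, []p is false, so <>~p | []p is true.
      At 1: <>~p requires ~p at some successor in {2}.
        ~p holds at 2, so <>~p is true at 1.
      At 1: []p requires p at every successor {2}.
        p fails at 2, so []p is false at 1.
Satisfying worlds: none.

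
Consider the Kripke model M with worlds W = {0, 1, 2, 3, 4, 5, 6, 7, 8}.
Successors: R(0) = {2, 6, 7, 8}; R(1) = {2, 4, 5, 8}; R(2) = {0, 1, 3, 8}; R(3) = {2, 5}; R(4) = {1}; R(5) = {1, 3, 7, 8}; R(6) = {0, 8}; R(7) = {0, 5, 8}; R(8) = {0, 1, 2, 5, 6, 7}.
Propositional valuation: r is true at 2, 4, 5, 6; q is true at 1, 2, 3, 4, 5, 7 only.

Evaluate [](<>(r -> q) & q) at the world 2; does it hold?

At 2: [](<>(r -> q) & q) requires <>(r -> q) & q at every successor {0, 1, 3, 8}.
  <>(r -> q) & q fails at 0, so [](<>(r -> q) & q) is false at 2.
    At 0: <>(r -> q) is true, q is false, so <>(r -> q) & q is false.
      At 0: <>(r -> q) requires r -> q at some successor in {2, 6, 7, 8}.
        r -> q holds at 2, so <>(r -> q) is true at 0.

No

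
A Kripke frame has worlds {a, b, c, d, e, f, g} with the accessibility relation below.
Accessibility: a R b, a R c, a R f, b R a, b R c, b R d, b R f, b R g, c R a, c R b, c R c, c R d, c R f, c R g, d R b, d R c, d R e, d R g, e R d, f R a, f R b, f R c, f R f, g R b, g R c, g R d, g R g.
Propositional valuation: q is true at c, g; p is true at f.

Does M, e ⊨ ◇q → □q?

Yes

At e: ◇q is false, □q is false, so ◇q → □q is true.
  At e: ◇q requires q at some successor in {d}.
    At d: q is false.
  So ◇q is false at e.
  At e: □q requires q at every successor {d}.
    q fails at d, so □q is false at e.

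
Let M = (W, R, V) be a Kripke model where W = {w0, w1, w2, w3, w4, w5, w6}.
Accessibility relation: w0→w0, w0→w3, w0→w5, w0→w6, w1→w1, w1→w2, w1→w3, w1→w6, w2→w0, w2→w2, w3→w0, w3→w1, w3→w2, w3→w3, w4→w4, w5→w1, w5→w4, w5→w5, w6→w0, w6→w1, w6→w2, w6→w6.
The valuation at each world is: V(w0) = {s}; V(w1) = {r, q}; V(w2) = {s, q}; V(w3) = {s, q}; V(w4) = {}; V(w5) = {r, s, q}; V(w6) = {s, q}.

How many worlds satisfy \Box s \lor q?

6

Recall that \Box ψ holds at a world iff ψ holds at every accessible world, and \Diamond ψ holds iff ψ holds at some accessible world.
Let φ = \Box s \lor q. Evaluate φ at each world:
  w0 (successors {w0, w3, w5, w6}): φ is true.
  w1 (successors {w1, w2, w3, w6}): φ is true.
  w2 (successors {w0, w2}): φ is true.
  w3 (successors {w0, w1, w2, w3}): φ is true.
  w4 (successors {w4}): φ is false.
  w5 (successors {w1, w4, w5}): φ is true.
  w6 (successors {w0, w1, w2, w6}): φ is true.
For instance, at w6:
  At w6: \Box s is false, q is true, so \Box s \lor q is true.
    At w6: \Box s requires s at every successor {w0, w1, w2, w6}.
      s fails at w1, so \Box s is false at w6.
Satisfying worlds: {w0, w1, w2, w3, w5, w6}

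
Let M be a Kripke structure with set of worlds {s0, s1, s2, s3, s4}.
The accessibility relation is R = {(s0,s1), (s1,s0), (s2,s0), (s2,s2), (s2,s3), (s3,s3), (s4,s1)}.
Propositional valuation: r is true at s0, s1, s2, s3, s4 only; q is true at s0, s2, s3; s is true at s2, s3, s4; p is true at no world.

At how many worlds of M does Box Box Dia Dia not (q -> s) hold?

2

Recall that Box ψ holds at a world iff ψ holds at every accessible world, and Dia ψ holds iff ψ holds at some accessible world.
Let φ = Box Box Dia Dia not (q -> s). Evaluate φ at each world:
  s0 (successors {s1}): φ is true.
  s1 (successors {s0}): φ is false.
  s2 (successors {s0, s2, s3}): φ is false.
  s3 (successors {s3}): φ is false.
  s4 (successors {s1}): φ is true.
For instance, at s1:
  At s1: Box Box Dia Dia not (q -> s) requires Box Dia Dia not (q -> s) at every successor {s0}.
    Box Dia Dia not (q -> s) fails at s0, so Box Box Dia Dia not (q -> s) is false at s1.
      At s0: Box Dia Dia not (q -> s) requires Dia Dia not (q -> s) at every successor {s1}.
        Dia Dia not (q -> s) fails at s1, so Box Dia Dia not (q -> s) is false at s0.
Satisfying worlds: {s0, s4}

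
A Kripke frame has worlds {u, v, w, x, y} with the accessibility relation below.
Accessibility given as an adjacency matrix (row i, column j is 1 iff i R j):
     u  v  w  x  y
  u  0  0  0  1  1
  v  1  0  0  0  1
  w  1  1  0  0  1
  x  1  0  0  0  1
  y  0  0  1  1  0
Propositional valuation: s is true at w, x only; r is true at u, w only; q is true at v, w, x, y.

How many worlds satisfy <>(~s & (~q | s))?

3

Let φ = <>(~s & (~q | s)). Evaluate φ at each world:
  u (successors {x, y}): φ is false.
  v (successors {u, y}): φ is true.
  w (successors {u, v, y}): φ is true.
  x (successors {u, y}): φ is true.
  y (successors {w, x}): φ is false.
For instance, at x:
  At x: <>(~s & (~q | s)) requires ~s & (~q | s) at some successor in {u, y}.
    ~s & (~q | s) holds at u, so <>(~s & (~q | s)) is true at x.
Satisfying worlds: {v, w, x}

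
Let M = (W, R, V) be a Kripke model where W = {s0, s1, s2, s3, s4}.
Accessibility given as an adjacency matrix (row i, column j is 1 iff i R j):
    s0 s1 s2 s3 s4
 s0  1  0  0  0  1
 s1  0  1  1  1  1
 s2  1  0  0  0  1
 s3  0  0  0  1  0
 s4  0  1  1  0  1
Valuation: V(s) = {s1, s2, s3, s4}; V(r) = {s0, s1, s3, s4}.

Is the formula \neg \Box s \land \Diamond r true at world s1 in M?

At s1: \neg \Box s is false, \Diamond r is true, so \neg \Box s \land \Diamond r is false.
  At s1: \Box s is true, so \neg \Box s is false.
    At s1: \Box s requires s at every successor {s1, s2, s3, s4}.
      At s1: s is true.
      At s2: s is true.
      At s3: s is true.
      At s4: s is true.
    So \Box s is true at s1.
  At s1: \Diamond r requires r at some successor in {s1, s2, s3, s4}.
    r holds at s1, so \Diamond r is true at s1.

No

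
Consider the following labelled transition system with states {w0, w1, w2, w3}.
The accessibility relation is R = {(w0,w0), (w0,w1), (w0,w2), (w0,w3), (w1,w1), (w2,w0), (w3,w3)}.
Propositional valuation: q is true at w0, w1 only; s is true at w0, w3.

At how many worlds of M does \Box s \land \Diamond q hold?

Let φ = \Box s \land \Diamond q. Evaluate φ at each world:
  w0 (successors {w0, w1, w2, w3}): φ is false.
  w1 (successors {w1}): φ is false.
  w2 (successors {w0}): φ is true.
  w3 (successors {w3}): φ is false.
For instance, at w1:
  At w1: \Box s is false, \Diamond q is true, so \Box s \land \Diamond q is false.
    At w1: \Box s requires s at every successor {w1}.
      s fails at w1, so \Box s is false at w1.
    At w1: \Diamond q requires q at some successor in {w1}.
      q holds at w1, so \Diamond q is true at w1.
Satisfying worlds: {w2}

1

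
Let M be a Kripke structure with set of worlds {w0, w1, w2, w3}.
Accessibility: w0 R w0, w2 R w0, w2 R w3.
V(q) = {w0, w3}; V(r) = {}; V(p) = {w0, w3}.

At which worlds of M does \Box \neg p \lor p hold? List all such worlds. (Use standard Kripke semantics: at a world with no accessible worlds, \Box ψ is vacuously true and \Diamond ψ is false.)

Recall that \Box ψ holds at a world iff ψ holds at every accessible world, and \Diamond ψ holds iff ψ holds at some accessible world.
Let φ = \Box \neg p \lor p. Evaluate φ at each world:
  w0 (successors {w0}): φ is true.
  w1 (successors ∅): φ is true.
  w2 (successors {w0, w3}): φ is false.
  w3 (successors ∅): φ is true.
For instance, at w0:
  At w0: \Box \neg p is false, p is true, so \Box \neg p \lor p is true.
    At w0: \Box \neg p requires \neg p at every successor {w0}.
      \neg p fails at w0, so \Box \neg p is false at w0.
Satisfying worlds: {w0, w1, w3}

w0, w1, w3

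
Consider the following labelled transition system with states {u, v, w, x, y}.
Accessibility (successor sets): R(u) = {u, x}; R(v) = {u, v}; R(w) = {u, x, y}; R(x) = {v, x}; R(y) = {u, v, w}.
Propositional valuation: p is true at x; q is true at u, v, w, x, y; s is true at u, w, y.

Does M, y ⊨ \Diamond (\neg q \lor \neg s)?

At y: \Diamond (\neg q \lor \neg s) requires \neg q \lor \neg s at some successor in {u, v, w}.
  \neg q \lor \neg s holds at v, so \Diamond (\neg q \lor \neg s) is true at y.

Yes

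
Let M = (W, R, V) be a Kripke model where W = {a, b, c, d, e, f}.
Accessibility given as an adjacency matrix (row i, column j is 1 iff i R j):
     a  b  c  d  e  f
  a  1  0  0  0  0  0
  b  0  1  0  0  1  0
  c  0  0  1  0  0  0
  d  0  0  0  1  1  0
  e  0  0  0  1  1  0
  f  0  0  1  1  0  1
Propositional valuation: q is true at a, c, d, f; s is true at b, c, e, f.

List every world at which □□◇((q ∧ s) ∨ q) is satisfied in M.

Let φ = □□◇((q ∧ s) ∨ q). Evaluate φ at each world:
  a (successors {a}): φ is true.
  b (successors {b, e}): φ is false.
  c (successors {c}): φ is true.
  d (successors {d, e}): φ is true.
  e (successors {d, e}): φ is true.
  f (successors {c, d, f}): φ is true.
For instance, at d:
  At d: □□◇((q ∧ s) ∨ q) requires □◇((q ∧ s) ∨ q) at every successor {d, e}.
      At d: □◇((q ∧ s) ∨ q) requires ◇((q ∧ s) ∨ q) at every successor {d, e}.
        At d: ◇((q ∧ s) ∨ q) is true.
        At e: ◇((q ∧ s) ∨ q) is true.
      So □◇((q ∧ s) ∨ q) is true at d.
      At e: □◇((q ∧ s) ∨ q) requires ◇((q ∧ s) ∨ q) at every successor {d, e}.
        At d: ◇((q ∧ s) ∨ q) is true.
        At e: ◇((q ∧ s) ∨ q) is true.
      So □◇((q ∧ s) ∨ q) is true at e.
  So □□◇((q ∧ s) ∨ q) is true at d.
Satisfying worlds: {a, c, d, e, f}

a, c, d, e, f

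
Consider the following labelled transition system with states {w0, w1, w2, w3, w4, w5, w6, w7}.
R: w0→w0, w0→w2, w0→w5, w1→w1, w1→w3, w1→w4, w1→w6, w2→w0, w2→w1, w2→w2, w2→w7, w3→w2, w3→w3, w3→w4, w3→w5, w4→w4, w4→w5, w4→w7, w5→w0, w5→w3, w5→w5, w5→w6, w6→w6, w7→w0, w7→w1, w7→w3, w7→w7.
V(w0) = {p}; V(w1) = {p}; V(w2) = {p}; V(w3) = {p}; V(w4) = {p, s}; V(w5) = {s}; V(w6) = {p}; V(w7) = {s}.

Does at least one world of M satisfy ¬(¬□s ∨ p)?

Recall that □ψ holds at a world iff ψ holds at every accessible world, and ◇ψ holds iff ψ holds at some accessible world.
Let φ = ¬(¬□s ∨ p). Evaluate φ at each world:
  w0 (successors {w0, w2, w5}): φ is false.
  w1 (successors {w1, w3, w4, w6}): φ is false.
  w2 (successors {w0, w1, w2, w7}): φ is false.
  w3 (successors {w2, w3, w4, w5}): φ is false.
  w4 (successors {w4, w5, w7}): φ is false.
  w5 (successors {w0, w3, w5, w6}): φ is false.
  w6 (successors {w6}): φ is false.
  w7 (successors {w0, w1, w3, w7}): φ is false.
For instance, at w7:
  At w7: ¬□s ∨ p is true, so ¬(¬□s ∨ p) is false.
    At w7: ¬□s is true, p is false, so ¬□s ∨ p is true.
      At w7: □s is false, so ¬□s is true.

No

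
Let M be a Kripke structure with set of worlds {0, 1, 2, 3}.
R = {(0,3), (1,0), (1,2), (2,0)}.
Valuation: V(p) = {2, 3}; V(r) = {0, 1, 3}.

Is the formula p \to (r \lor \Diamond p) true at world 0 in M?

At 0: p is false, r \lor \Diamond p is true, so p \to (r \lor \Diamond p) is true.
  At 0: r is true, \Diamond p is true, so r \lor \Diamond p is true.
    At 0: \Diamond p requires p at some successor in {3}.
      p holds at 3, so \Diamond p is true at 0.

Yes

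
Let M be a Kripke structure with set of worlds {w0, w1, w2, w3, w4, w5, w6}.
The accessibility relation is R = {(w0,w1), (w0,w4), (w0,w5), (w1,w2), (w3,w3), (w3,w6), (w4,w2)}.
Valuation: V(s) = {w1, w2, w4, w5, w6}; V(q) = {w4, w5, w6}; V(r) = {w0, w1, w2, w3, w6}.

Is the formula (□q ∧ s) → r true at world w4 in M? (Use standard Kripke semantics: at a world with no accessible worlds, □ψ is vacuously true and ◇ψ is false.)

Yes

At w4: □q ∧ s is false, r is false, so (□q ∧ s) → r is true.
  At w4: □q is false, s is true, so □q ∧ s is false.
    At w4: □q requires q at every successor {w2}.
      q fails at w2, so □q is false at w4.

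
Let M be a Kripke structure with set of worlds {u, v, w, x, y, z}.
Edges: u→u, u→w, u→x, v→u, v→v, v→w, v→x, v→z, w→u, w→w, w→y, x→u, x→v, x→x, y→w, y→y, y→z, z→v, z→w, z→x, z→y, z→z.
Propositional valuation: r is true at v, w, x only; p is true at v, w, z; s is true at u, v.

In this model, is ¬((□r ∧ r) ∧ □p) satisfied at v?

At v: (□r ∧ r) ∧ □p is false, so ¬((□r ∧ r) ∧ □p) is true.
  At v: □r ∧ r is false, □p is false, so (□r ∧ r) ∧ □p is false.
    At v: □r is false, r is true, so □r ∧ r is false.
      At v: □r requires r at every successor {u, v, w, x, z}.
        r fails at u, so □r is false at v.
    At v: □p requires p at every successor {u, v, w, x, z}.
      p fails at u, so □p is false at v.

Yes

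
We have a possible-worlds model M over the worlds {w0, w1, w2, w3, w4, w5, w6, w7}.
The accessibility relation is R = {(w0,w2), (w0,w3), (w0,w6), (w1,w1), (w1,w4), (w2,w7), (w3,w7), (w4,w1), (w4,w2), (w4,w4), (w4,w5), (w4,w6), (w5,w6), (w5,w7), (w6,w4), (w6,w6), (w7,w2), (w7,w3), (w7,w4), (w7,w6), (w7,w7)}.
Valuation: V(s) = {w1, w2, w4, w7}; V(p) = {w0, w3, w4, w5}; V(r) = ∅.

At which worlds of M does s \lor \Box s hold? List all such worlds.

Recall that \Box ψ holds at a world iff ψ holds at every accessible world, and \Diamond ψ holds iff ψ holds at some accessible world.
Let φ = s \lor \Box s. Evaluate φ at each world:
  w0 (successors {w2, w3, w6}): φ is false.
  w1 (successors {w1, w4}): φ is true.
  w2 (successors {w7}): φ is true.
  w3 (successors {w7}): φ is true.
  w4 (successors {w1, w2, w4, w5, w6}): φ is true.
  w5 (successors {w6, w7}): φ is false.
  w6 (successors {w4, w6}): φ is false.
  w7 (successors {w2, w3, w4, w6, w7}): φ is true.
For instance, at w4:
  At w4: s is true, \Box s is false, so s \lor \Box s is true.
    At w4: \Box s requires s at every successor {w1, w2, w4, w5, w6}.
      s fails at w5, so \Box s is false at w4.
Satisfying worlds: {w1, w2, w3, w4, w7}

w1, w2, w3, w4, w7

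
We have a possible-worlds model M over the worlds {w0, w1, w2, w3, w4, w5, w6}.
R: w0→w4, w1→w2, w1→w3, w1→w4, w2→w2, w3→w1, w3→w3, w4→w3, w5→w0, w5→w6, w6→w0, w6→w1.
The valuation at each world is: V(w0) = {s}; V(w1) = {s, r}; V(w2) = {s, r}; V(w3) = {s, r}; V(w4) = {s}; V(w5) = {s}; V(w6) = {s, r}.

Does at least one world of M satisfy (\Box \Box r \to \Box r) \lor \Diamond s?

Yes

Let φ = (\Box \Box r \to \Box r) \lor \Diamond s. Evaluate φ at each world:
  w0 (successors {w4}): φ is true.
  w1 (successors {w2, w3, w4}): φ is true.
  w2 (successors {w2}): φ is true.
  w3 (successors {w1, w3}): φ is true.
  w4 (successors {w3}): φ is true.
  w5 (successors {w0, w6}): φ is true.
  w6 (successors {w0, w1}): φ is true.
Detail at w0 (witness):
  At w0: \Box \Box r \to \Box r is false, \Diamond s is true, so (\Box \Box r \to \Box r) \lor \Diamond s is true.
    At w0: \Box \Box r is true, \Box r is false, so \Box \Box r \to \Box r is false.
      At w0: \Box \Box r requires \Box r at every successor {w4}.
        At w4: \Box r is true.
      So \Box \Box r is true at w0.
      At w0: \Box r requires r at every successor {w4}.
        r fails at w4, so \Box r is false at w0.
    At w0: \Diamond s requires s at some successor in {w4}.
      s holds at w4, so \Diamond s is true at w0.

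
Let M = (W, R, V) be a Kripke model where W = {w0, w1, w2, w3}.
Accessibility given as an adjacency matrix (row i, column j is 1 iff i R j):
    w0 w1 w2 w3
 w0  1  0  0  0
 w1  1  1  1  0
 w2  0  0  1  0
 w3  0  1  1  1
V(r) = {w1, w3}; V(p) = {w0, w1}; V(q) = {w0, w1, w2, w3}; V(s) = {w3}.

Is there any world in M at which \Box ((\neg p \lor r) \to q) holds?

Let φ = \Box ((\neg p \lor r) \to q). Evaluate φ at each world:
  w0 (successors {w0}): φ is true.
  w1 (successors {w0, w1, w2}): φ is true.
  w2 (successors {w2}): φ is true.
  w3 (successors {w1, w2, w3}): φ is true.
Detail at w0 (witness):
  At w0: \Box ((\neg p \lor r) \to q) requires (\neg p \lor r) \to q at every successor {w0}.
    At w0: (\neg p \lor r) \to q is true.
  So \Box ((\neg p \lor r) \to q) is true at w0.

Yes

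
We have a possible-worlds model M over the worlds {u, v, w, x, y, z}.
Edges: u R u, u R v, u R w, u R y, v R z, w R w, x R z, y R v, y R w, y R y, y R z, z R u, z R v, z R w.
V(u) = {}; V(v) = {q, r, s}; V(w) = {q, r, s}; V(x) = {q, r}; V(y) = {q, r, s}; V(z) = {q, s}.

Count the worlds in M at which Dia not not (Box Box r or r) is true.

Let φ = Dia not not (Box Box r or r). Evaluate φ at each world:
  u (successors {u, v, w, y}): φ is true.
  v (successors {z}): φ is false.
  w (successors {w}): φ is true.
  x (successors {z}): φ is false.
  y (successors {v, w, y, z}): φ is true.
  z (successors {u, v, w}): φ is true.
For instance, at u:
  At u: Dia not not (Box Box r or r) requires not not (Box Box r or r) at some successor in {u, v, w, y}.
    not not (Box Box r or r) holds at v, so Dia not not (Box Box r or r) is true at u.
      At v: not (Box Box r or r) is false, so not not (Box Box r or r) is true.
Satisfying worlds: {u, w, y, z}

4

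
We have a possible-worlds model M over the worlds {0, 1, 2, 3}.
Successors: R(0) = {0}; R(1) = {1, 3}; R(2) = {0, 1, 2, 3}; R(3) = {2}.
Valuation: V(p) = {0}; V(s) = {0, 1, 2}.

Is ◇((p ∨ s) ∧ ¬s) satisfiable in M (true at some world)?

No

Recall that ◇ψ holds at a world iff ψ holds at some accessible world.
Let φ = ◇((p ∨ s) ∧ ¬s). Evaluate φ at each world:
  0 (successors {0}): φ is false.
  1 (successors {1, 3}): φ is false.
  2 (successors {0, 1, 2, 3}): φ is false.
  3 (successors {2}): φ is false.
For instance, at 0:
  At 0: ◇((p ∨ s) ∧ ¬s) requires (p ∨ s) ∧ ¬s at some successor in {0}.
    At 0: (p ∨ s) ∧ ¬s is false.
  So ◇((p ∨ s) ∧ ¬s) is false at 0.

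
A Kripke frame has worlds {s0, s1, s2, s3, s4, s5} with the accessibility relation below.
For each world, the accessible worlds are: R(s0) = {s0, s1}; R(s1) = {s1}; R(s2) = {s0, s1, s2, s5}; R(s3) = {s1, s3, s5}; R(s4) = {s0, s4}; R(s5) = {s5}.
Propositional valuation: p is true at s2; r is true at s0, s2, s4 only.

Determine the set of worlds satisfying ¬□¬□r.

s4

Let φ = ¬□¬□r. Evaluate φ at each world:
  s0 (successors {s0, s1}): φ is false.
  s1 (successors {s1}): φ is false.
  s2 (successors {s0, s1, s2, s5}): φ is false.
  s3 (successors {s1, s3, s5}): φ is false.
  s4 (successors {s0, s4}): φ is true.
  s5 (successors {s5}): φ is false.
For instance, at s1:
  At s1: □¬□r is true, so ¬□¬□r is false.
    At s1: □¬□r requires ¬□r at every successor {s1}.
      At s1: ¬□r is true.
    So □¬□r is true at s1.
Satisfying worlds: {s4}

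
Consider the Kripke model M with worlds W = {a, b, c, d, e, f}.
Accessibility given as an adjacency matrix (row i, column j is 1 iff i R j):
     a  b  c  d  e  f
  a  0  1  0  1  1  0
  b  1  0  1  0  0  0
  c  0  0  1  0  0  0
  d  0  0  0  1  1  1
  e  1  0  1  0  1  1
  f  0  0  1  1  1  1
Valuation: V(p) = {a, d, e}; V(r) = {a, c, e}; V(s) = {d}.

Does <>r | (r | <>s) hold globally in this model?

Yes

Let φ = <>r | (r | <>s). Evaluate φ at each world:
  a (successors {b, d, e}): φ is true.
  b (successors {a, c}): φ is true.
  c (successors {c}): φ is true.
  d (successors {d, e, f}): φ is true.
  e (successors {a, c, e, f}): φ is true.
  f (successors {c, d, e, f}): φ is true.
For instance, at a:
  At a: <>r is true, r | <>s is true, so <>r | (r | <>s) is true.
    At a: <>r requires r at some successor in {b, d, e}.
      r holds at e, so <>r is true at a.
    At a: r is true, <>s is true, so r | <>s is true.
      At a: <>s requires s at some successor in {b, d, e}.
        s holds at d, so <>s is true at a.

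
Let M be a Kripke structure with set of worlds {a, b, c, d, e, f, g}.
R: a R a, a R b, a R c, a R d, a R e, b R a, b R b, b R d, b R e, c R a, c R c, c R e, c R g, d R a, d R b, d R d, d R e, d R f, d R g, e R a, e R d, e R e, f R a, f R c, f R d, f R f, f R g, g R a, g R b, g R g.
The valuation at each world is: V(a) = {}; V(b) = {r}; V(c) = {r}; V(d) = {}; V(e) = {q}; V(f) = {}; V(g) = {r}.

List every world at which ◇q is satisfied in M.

Let φ = ◇q. Evaluate φ at each world:
  a (successors {a, b, c, d, e}): φ is true.
  b (successors {a, b, d, e}): φ is true.
  c (successors {a, c, e, g}): φ is true.
  d (successors {a, b, d, e, f, g}): φ is true.
  e (successors {a, d, e}): φ is true.
  f (successors {a, c, d, f, g}): φ is false.
  g (successors {a, b, g}): φ is false.
For instance, at b:
  At b: ◇q requires q at some successor in {a, b, d, e}.
    q holds at e, so ◇q is true at b.
Satisfying worlds: {a, b, c, d, e}

a, b, c, d, e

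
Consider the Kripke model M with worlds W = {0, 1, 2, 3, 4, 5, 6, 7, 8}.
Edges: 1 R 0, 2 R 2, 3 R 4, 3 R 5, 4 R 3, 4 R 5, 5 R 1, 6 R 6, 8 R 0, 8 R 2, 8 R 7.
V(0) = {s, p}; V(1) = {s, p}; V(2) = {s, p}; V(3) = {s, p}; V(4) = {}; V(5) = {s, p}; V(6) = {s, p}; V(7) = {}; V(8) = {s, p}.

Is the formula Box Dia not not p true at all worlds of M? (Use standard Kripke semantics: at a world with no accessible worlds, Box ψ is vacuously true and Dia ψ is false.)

No

Let φ = Box Dia not not p. Evaluate φ at each world:
  0 (successors ∅): φ is true.
  1 (successors {0}): φ is false.
  2 (successors {2}): φ is true.
  3 (successors {4, 5}): φ is true.
  4 (successors {3, 5}): φ is true.
  5 (successors {1}): φ is true.
  6 (successors {6}): φ is true.
  7 (successors ∅): φ is true.
  8 (successors {0, 2, 7}): φ is false.
Detail at 1 (counterexample):
  At 1: Box Dia not not p requires Dia not not p at every successor {0}.
    Dia not not p fails at 0, so Box Dia not not p is false at 1.
      At 0: no accessible worlds, so Dia not not p is false.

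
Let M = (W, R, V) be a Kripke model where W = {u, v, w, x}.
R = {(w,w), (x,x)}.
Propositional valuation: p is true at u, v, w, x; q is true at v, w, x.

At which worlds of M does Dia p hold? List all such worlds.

w, x

Let φ = Dia p. Evaluate φ at each world:
  u (successors ∅): φ is false.
  v (successors ∅): φ is false.
  w (successors {w}): φ is true.
  x (successors {x}): φ is true.
For instance, at w:
  At w: Dia p requires p at some successor in {w}.
    p holds at w, so Dia p is true at w.
Satisfying worlds: {w, x}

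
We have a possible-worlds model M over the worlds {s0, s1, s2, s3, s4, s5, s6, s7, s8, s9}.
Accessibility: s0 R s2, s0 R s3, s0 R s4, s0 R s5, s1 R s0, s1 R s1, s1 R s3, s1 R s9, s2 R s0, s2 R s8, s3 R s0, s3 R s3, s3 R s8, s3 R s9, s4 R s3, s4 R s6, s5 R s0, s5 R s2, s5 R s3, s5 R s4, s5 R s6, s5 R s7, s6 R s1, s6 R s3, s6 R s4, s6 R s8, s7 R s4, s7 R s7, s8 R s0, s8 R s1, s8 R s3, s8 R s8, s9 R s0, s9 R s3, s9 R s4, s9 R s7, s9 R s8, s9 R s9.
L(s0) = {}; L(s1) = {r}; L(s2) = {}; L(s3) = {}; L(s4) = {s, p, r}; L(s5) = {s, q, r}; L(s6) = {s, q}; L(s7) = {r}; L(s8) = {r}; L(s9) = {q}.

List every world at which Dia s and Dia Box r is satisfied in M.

Let φ = Dia s and Dia Box r. Evaluate φ at each world:
  s0 (successors {s2, s3, s4, s5}): φ is false.
  s1 (successors {s0, s1, s3, s9}): φ is false.
  s2 (successors {s0, s8}): φ is false.
  s3 (successors {s0, s3, s8, s9}): φ is false.
  s4 (successors {s3, s6}): φ is false.
  s5 (successors {s0, s2, s3, s4, s6, s7}): φ is true.
  s6 (successors {s1, s3, s4, s8}): φ is false.
  s7 (successors {s4, s7}): φ is true.
  s8 (successors {s0, s1, s3, s8}): φ is false.
  s9 (successors {s0, s3, s4, s7, s8, s9}): φ is true.
For instance, at s0:
  At s0: Dia s is true, Dia Box r is false, so Dia s and Dia Box r is false.
    At s0: Dia s requires s at some successor in {s2, s3, s4, s5}.
      s holds at s4, so Dia s is true at s0.
    At s0: Dia Box r requires Box r at some successor in {s2, s3, s4, s5}.
      At s2: Box r is false.
      At s3: Box r is false.
      At s4: Box r is false.
      At s5: Box r is false.
    So Dia Box r is false at s0.
Satisfying worlds: {s5, s7, s9}

s5, s7, s9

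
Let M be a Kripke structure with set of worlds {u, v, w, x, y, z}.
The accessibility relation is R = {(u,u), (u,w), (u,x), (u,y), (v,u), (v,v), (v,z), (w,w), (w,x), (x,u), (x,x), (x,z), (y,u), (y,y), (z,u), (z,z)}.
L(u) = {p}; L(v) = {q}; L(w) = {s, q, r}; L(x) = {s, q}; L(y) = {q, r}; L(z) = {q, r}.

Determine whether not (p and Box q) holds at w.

Yes

At w: p and Box q is false, so not (p and Box q) is true.
  At w: p is false, Box q is true, so p and Box q is false.
    At w: Box q requires q at every successor {w, x}.
      At w: q is true.
      At x: q is true.
    So Box q is true at w.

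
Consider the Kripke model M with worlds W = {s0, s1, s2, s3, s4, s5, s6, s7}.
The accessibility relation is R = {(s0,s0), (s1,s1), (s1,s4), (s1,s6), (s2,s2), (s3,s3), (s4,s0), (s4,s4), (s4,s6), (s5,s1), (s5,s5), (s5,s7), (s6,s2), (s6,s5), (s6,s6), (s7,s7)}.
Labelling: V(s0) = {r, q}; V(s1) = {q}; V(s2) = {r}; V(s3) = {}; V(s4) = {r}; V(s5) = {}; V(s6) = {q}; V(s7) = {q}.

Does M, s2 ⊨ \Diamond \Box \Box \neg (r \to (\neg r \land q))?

Recall that \Box ψ holds at a world iff ψ holds at every accessible world, and \Diamond ψ holds iff ψ holds at some accessible world.
At s2: \Diamond \Box \Box \neg (r \to (\neg r \land q)) requires \Box \Box \neg (r \to (\neg r \land q)) at some successor in {s2}.
  \Box \Box \neg (r \to (\neg r \land q)) holds at s2, so \Diamond \Box \Box \neg (r \to (\neg r \land q)) is true at s2.
    At s2: \Box \Box \neg (r \to (\neg r \land q)) requires \Box \neg (r \to (\neg r \land q)) at every successor {s2}.
      At s2: \Box \neg (r \to (\neg r \land q)) is true.
    So \Box \Box \neg (r \to (\neg r \land q)) is true at s2.

Yes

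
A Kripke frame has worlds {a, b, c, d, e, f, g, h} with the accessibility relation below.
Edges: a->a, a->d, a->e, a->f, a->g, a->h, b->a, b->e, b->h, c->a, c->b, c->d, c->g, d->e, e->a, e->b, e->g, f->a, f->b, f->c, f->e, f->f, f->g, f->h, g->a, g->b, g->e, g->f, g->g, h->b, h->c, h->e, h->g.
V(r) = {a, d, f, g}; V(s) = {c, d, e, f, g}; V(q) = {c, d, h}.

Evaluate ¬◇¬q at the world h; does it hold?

No

Recall that ◇ψ holds at a world iff ψ holds at some accessible world.
At h: ◇¬q is true, so ¬◇¬q is false.
  At h: ◇¬q requires ¬q at some successor in {b, c, e, g}.
    ¬q holds at b, so ◇¬q is true at h.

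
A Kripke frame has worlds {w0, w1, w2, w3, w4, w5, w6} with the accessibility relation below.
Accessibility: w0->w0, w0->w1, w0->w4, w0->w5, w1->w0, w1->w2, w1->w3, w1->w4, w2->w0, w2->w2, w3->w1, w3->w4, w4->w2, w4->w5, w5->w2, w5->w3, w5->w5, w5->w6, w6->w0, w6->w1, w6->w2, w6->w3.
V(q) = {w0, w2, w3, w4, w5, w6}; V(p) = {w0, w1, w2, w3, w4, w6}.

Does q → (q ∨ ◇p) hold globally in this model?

Let φ = q → (q ∨ ◇p). Evaluate φ at each world:
  w0 (successors {w0, w1, w4, w5}): φ is true.
  w1 (successors {w0, w2, w3, w4}): φ is true.
  w2 (successors {w0, w2}): φ is true.
  w3 (successors {w1, w4}): φ is true.
  w4 (successors {w2, w5}): φ is true.
  w5 (successors {w2, w3, w5, w6}): φ is true.
  w6 (successors {w0, w1, w2, w3}): φ is true.
For instance, at w1:
  At w1: q is false, q ∨ ◇p is true, so q → (q ∨ ◇p) is true.
    At w1: q is false, ◇p is true, so q ∨ ◇p is true.
      At w1: ◇p requires p at some successor in {w0, w2, w3, w4}.
        p holds at w0, so ◇p is true at w1.

Yes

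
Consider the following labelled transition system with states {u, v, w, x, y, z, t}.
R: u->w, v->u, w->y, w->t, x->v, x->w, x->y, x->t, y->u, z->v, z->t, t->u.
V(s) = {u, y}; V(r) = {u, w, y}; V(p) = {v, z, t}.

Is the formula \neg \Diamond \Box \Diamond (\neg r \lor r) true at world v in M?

Recall that \Box ψ holds at a world iff ψ holds at every accessible world, and \Diamond ψ holds iff ψ holds at some accessible world.
At v: \Diamond \Box \Diamond (\neg r \lor r) is true, so \neg \Diamond \Box \Diamond (\neg r \lor r) is false.
  At v: \Diamond \Box \Diamond (\neg r \lor r) requires \Box \Diamond (\neg r \lor r) at some successor in {u}.
    \Box \Diamond (\neg r \lor r) holds at u, so \Diamond \Box \Diamond (\neg r \lor r) is true at v.
      At u: \Box \Diamond (\neg r \lor r) requires \Diamond (\neg r \lor r) at every successor {w}.
        At w: \Diamond (\neg r \lor r) is true.
      So \Box \Diamond (\neg r \lor r) is true at u.

No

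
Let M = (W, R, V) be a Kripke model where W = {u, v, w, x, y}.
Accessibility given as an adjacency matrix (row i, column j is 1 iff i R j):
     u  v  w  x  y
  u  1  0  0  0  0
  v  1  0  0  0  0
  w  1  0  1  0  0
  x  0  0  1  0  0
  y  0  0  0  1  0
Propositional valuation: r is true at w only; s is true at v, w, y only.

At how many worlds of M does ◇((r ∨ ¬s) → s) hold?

Let φ = ◇((r ∨ ¬s) → s). Evaluate φ at each world:
  u (successors {u}): φ is false.
  v (successors {u}): φ is false.
  w (successors {u, w}): φ is true.
  x (successors {w}): φ is true.
  y (successors {x}): φ is false.
For instance, at u:
  At u: ◇((r ∨ ¬s) → s) requires (r ∨ ¬s) → s at some successor in {u}.
    At u: (r ∨ ¬s) → s is false.
  So ◇((r ∨ ¬s) → s) is false at u.
Satisfying worlds: {w, x}

2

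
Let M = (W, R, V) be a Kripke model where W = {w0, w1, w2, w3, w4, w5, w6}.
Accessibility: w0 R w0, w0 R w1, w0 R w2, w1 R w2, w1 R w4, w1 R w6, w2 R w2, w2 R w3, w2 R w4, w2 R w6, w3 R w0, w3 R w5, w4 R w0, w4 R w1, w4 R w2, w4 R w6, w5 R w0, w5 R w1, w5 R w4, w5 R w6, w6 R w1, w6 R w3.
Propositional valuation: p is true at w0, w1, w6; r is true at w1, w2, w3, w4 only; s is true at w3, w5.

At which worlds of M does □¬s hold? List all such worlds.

w0, w1, w4, w5

Recall that □ψ holds at a world iff ψ holds at every accessible world, and ◇ψ holds iff ψ holds at some accessible world.
Let φ = □¬s. Evaluate φ at each world:
  w0 (successors {w0, w1, w2}): φ is true.
  w1 (successors {w2, w4, w6}): φ is true.
  w2 (successors {w2, w3, w4, w6}): φ is false.
  w3 (successors {w0, w5}): φ is false.
  w4 (successors {w0, w1, w2, w6}): φ is true.
  w5 (successors {w0, w1, w4, w6}): φ is true.
  w6 (successors {w1, w3}): φ is false.
For instance, at w4:
  At w4: □¬s requires ¬s at every successor {w0, w1, w2, w6}.
    At w0: ¬s is true.
    At w1: ¬s is true.
    At w2: ¬s is true.
    At w6: ¬s is true.
  So □¬s is true at w4.
Satisfying worlds: {w0, w1, w4, w5}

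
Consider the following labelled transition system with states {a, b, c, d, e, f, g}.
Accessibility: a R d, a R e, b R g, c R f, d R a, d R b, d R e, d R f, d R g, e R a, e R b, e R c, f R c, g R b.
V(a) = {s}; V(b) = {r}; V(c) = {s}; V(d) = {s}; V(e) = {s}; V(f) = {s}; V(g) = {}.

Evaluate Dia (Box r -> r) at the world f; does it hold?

Yes

At f: Dia (Box r -> r) requires Box r -> r at some successor in {c}.
  Box r -> r holds at c, so Dia (Box r -> r) is true at f.
    At c: Box r is false, r is false, so Box r -> r is true.
      At c: Box r requires r at every successor {f}.
        r fails at f, so Box r is false at c.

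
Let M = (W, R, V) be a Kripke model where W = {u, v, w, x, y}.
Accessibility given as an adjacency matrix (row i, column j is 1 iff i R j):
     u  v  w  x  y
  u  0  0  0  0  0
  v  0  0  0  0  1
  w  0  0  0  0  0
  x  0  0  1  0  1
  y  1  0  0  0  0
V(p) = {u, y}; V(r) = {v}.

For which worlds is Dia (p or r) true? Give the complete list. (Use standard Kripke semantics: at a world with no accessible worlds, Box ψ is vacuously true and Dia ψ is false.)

v, x, y

Let φ = Dia (p or r). Evaluate φ at each world:
  u (successors ∅): φ is false.
  v (successors {y}): φ is true.
  w (successors ∅): φ is false.
  x (successors {w, y}): φ is true.
  y (successors {u}): φ is true.
For instance, at x:
  At x: Dia (p or r) requires p or r at some successor in {w, y}.
    p or r holds at y, so Dia (p or r) is true at x.
Satisfying worlds: {v, x, y}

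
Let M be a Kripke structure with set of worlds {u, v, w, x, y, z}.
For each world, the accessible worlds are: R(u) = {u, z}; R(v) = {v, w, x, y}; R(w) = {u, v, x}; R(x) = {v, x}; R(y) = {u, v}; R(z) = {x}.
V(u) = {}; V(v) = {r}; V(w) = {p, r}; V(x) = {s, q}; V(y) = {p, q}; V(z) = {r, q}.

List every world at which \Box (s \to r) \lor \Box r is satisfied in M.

Recall that \Box ψ holds at a world iff ψ holds at every accessible world, and \Diamond ψ holds iff ψ holds at some accessible world.
Let φ = \Box (s \to r) \lor \Box r. Evaluate φ at each world:
  u (successors {u, z}): φ is true.
  v (successors {v, w, x, y}): φ is false.
  w (successors {u, v, x}): φ is false.
  x (successors {v, x}): φ is false.
  y (successors {u, v}): φ is true.
  z (successors {x}): φ is false.
For instance, at x:
  At x: \Box (s \to r) is false, \Box r is false, so \Box (s \to r) \lor \Box r is false.
    At x: \Box (s \to r) requires s \to r at every successor {v, x}.
      s \to r fails at x, so \Box (s \to r) is false at x.
    At x: \Box r requires r at every successor {v, x}.
      r fails at x, so \Box r is false at x.
Satisfying worlds: {u, y}

u, y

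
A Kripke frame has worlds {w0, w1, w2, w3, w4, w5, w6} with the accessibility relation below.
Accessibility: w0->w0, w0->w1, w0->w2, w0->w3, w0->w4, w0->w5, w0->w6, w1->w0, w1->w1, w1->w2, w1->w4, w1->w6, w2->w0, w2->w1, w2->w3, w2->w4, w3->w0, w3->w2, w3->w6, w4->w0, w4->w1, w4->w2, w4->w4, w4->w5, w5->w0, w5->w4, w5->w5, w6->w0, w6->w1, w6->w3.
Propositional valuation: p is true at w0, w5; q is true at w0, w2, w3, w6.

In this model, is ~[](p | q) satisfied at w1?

Yes

At w1: [](p | q) is false, so ~[](p | q) is true.
  At w1: [](p | q) requires p | q at every successor {w0, w1, w2, w4, w6}.
    p | q fails at w1, so [](p | q) is false at w1.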